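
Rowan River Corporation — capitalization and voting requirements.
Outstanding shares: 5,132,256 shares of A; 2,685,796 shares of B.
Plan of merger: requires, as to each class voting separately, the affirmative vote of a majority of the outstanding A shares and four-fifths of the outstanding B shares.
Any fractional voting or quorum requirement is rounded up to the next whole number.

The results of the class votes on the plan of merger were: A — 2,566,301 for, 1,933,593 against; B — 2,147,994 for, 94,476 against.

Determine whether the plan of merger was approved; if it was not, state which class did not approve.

Not approved — the B shares did not give the required vote.

A: a majority of 5132256 is 2566129; 2,566,129 required, 2,566,301 in favor — approved.
B: 4/5 of 2685796 = 2148636.80, rounded up to 2148637; 2,148,637 required, 2,147,994 in favor — not approved.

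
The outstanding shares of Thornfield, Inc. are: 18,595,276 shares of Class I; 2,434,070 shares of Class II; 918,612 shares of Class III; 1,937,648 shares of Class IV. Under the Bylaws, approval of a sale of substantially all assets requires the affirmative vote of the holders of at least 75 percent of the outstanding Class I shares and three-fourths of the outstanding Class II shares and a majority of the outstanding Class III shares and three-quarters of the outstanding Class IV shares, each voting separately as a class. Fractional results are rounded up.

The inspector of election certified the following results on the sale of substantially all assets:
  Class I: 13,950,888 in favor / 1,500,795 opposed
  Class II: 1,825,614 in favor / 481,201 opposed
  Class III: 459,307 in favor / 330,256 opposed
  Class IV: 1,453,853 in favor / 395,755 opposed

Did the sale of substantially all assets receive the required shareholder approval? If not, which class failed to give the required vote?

Approved — every class gave the required vote.

Class I: 3/4 of 18595276 = 13946457; 13,946,457 required, 13,950,888 in favor — approved.
Class II: 3/4 of 2434070 = 1825552.50, rounded up to 1825553; 1,825,553 required, 1,825,614 in favor — approved.
Class III: a majority of 918612 is 459307; 459,307 required, 459,307 in favor — approved.
Class IV: 3/4 of 1937648 = 1453236; 1,453,236 required, 1,453,853 in favor — approved.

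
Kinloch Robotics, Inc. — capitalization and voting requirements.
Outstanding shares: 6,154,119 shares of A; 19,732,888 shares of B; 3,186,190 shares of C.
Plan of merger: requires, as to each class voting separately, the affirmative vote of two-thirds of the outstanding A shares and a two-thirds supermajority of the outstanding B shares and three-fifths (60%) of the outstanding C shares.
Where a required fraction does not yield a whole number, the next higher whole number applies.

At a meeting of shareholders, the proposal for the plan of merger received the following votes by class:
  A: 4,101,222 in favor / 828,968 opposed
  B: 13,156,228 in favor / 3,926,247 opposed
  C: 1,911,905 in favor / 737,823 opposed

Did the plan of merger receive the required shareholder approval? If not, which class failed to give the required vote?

Not approved — the A shares did not give the required vote.

A: 2/3 of 6154119 = 4102746; 4,102,746 required, 4,101,222 in favor — not approved.
B: 2/3 of 19732888 = 13155258.67, rounded up to 13155259; 13,155,259 required, 13,156,228 in favor — approved.
C: 3/5 of 3186190 = 1911714; 1,911,714 required, 1,911,905 in favor — approved.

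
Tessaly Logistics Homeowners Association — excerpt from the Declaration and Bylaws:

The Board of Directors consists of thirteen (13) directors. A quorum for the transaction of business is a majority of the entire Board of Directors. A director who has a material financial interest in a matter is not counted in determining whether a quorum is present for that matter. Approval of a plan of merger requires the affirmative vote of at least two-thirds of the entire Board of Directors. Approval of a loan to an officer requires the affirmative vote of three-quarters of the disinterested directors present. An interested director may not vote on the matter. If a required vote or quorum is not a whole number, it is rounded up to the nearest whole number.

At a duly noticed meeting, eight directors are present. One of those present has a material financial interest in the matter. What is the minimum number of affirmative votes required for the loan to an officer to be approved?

The loan to an officer requires three-fourths of the disinterested directors present (8 − 1 = 7).
3/4 of 7 = 5.25, rounded up to 6.

6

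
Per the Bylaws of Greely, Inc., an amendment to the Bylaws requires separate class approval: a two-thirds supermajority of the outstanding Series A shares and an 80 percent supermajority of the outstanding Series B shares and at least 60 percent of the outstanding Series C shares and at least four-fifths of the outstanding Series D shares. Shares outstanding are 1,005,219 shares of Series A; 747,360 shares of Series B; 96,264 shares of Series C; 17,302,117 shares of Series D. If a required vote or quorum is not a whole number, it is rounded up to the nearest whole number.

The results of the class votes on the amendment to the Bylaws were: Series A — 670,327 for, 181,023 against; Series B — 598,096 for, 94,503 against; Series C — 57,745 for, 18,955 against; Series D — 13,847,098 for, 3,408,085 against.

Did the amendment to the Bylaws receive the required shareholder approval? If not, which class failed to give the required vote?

Series A: 2/3 of 1005219 = 670146; 670,146 required, 670,327 in favor — approved.
Series B: 4/5 of 747360 = 597888; 597,888 required, 598,096 in favor — approved.
Series C: 3/5 of 96264 = 57758.40, rounded up to 57759; 57,759 required, 57,745 in favor — not approved.
Series D: 4/5 of 17302117 = 13841693.60, rounded up to 13841694; 13,841,694 required, 13,847,098 in favor — approved.

Not approved — the Series C shares did not give the required vote.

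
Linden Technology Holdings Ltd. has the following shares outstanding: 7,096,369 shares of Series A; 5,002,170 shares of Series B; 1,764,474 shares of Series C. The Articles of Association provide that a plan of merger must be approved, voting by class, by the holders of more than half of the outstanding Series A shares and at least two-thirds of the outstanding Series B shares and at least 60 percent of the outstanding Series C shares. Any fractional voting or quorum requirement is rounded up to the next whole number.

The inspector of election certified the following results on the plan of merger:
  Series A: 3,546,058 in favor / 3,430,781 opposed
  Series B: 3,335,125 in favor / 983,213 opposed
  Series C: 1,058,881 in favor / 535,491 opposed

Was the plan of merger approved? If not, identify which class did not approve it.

Series A: a majority of 7096369 is 3548185; 3,548,185 required, 3,546,058 in favor — not approved.
Series B: 2/3 of 5002170 = 3334780; 3,334,780 required, 3,335,125 in favor — approved.
Series C: 3/5 of 1764474 = 1058684.40, rounded up to 1058685; 1,058,685 required, 1,058,881 in favor — approved.

Not approved — the Series A shares did not give the required vote.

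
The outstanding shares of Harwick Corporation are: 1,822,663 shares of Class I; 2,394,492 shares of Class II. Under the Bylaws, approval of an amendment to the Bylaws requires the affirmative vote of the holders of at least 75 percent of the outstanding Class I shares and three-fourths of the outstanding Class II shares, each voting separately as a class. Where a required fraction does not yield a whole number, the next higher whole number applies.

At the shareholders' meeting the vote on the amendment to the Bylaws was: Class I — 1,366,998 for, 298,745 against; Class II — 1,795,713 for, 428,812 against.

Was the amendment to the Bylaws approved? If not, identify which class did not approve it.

Not approved — the Class II shares did not give the required vote.

Class I: 3/4 of 1822663 = 1366997.25, rounded up to 1366998; 1,366,998 required, 1,366,998 in favor — approved.
Class II: 3/4 of 2394492 = 1795869; 1,795,869 required, 1,795,713 in favor — not approved.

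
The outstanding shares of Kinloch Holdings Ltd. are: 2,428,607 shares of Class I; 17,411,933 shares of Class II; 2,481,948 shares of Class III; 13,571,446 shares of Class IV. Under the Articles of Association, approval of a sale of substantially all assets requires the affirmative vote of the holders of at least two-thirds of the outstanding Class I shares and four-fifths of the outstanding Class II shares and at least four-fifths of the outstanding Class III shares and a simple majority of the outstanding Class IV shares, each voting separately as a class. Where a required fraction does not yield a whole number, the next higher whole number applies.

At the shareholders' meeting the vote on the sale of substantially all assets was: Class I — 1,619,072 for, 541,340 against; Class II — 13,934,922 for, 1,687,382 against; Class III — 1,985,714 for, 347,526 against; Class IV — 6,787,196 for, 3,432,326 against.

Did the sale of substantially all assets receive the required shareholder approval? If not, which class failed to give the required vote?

Approved — every class gave the required vote.

Class I: 2/3 of 2428607 = 1619071.33, rounded up to 1619072; 1,619,072 required, 1,619,072 in favor — approved.
Class II: 4/5 of 17411933 = 13929546.40, rounded up to 13929547; 13,929,547 required, 13,934,922 in favor — approved.
Class III: 4/5 of 2481948 = 1985558.40, rounded up to 1985559; 1,985,559 required, 1,985,714 in favor — approved.
Class IV: a majority of 13571446 is 6785724; 6,785,724 required, 6,787,196 in favor — approved.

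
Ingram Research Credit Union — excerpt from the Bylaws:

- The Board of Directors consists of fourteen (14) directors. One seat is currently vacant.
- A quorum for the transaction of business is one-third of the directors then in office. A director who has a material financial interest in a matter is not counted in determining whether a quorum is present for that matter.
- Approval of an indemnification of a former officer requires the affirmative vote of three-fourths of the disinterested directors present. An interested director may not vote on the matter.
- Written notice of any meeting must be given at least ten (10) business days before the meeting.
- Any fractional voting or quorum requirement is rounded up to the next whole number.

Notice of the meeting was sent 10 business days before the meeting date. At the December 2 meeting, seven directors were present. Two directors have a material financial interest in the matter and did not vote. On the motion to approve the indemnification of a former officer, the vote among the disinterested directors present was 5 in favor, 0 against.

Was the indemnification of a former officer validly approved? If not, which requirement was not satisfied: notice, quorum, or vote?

Valid — all requirements satisfied.

Notice: 10 business days given; 10 required (10 ≥ 10). Satisfied.
Quorum: 7 present, but the 2 interested directors do not count, leaving 5. Quorum is 5. Satisfied.
Vote: the indemnification of a former officer requires three-fourths of the disinterested directors present (7 − 2 = 5). 3/4 of 5 = 3.75, rounded up to 4, so 4 affirmative votes are needed; 5 voted in favor. Satisfied.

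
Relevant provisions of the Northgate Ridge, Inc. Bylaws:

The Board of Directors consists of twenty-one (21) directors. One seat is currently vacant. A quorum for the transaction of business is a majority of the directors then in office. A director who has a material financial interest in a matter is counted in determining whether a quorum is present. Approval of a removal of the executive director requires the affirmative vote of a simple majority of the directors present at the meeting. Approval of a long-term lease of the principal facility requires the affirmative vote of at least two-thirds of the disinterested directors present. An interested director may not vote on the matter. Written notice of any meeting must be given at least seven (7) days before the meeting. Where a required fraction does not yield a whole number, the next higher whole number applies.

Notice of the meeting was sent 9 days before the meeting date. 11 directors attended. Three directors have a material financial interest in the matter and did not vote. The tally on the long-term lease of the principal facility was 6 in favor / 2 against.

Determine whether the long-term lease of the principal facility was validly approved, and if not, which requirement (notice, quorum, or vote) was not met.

Notice: 9 days given; 7 required (9 ≥ 7). Satisfied.
Quorum: 11 present (interested directors count toward quorum); quorum is 11. Satisfied.
Vote: the long-term lease of the principal facility requires two-thirds of the disinterested directors present (11 − 3 = 8). 2/3 of 8 = 5.33, rounded up to 6, so 6 affirmative votes are needed; 6 voted in favor. Satisfied.

Valid — all requirements satisfied.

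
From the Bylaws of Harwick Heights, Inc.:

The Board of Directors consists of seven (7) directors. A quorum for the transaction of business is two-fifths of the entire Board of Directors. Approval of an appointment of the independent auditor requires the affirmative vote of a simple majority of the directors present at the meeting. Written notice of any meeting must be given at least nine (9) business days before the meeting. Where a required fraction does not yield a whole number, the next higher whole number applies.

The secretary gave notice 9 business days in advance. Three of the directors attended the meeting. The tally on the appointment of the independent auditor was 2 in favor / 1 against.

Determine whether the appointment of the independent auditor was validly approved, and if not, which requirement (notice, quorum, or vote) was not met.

Notice: 9 business days given; 9 required (9 ≥ 9). Satisfied.
Quorum: 3 present; quorum is 3. Satisfied.
Vote: the appointment of the independent auditor requires a majority of the directors present (3). A majority of 3 is 2, so 2 affirmative votes are needed; 2 voted in favor. Satisfied.

Valid — all requirements satisfied.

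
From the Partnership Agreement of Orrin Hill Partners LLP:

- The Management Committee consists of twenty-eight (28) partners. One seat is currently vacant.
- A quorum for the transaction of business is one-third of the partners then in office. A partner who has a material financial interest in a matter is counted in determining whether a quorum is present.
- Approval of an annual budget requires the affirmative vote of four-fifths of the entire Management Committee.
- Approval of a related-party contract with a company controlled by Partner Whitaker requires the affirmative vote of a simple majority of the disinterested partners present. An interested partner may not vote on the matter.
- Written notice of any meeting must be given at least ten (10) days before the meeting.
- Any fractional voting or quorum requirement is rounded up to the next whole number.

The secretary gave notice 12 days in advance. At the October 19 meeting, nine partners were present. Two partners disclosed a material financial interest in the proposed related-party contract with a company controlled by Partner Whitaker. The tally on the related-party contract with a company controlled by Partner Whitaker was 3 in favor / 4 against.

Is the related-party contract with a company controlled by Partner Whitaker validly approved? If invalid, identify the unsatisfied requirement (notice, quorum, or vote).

Invalid — vote requirement not satisfied.

Notice: 12 days given; 10 required (12 ≥ 10). Satisfied.
Quorum: 9 present (interested partners count toward quorum); quorum is 9. Satisfied.
Vote: the related-party contract with a company controlled by Partner Whitaker requires a majority of the disinterested partners present (9 − 2 = 7). A majority of 7 is 4, so 4 affirmative votes are needed; 3 voted in favor. Not satisfied.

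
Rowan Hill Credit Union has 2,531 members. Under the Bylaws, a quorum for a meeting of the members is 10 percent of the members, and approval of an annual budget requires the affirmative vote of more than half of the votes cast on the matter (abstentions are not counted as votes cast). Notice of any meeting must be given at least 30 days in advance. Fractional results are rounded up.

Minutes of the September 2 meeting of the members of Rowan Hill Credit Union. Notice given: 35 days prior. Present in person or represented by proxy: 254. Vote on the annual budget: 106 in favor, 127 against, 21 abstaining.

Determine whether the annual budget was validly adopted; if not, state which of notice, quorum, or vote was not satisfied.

Invalid — vote requirement not satisfied.

Notice: 35 days given; 30 required. Satisfied.
Quorum: 10% of 2,531 = 253.10, rounded up to 254; 254 present. Satisfied.
Vote: requires a majority of the votes cast (254 − 21 abstaining = 233); a majority of 233 is 117, so 117 needed; 106 in favor. Not satisfied.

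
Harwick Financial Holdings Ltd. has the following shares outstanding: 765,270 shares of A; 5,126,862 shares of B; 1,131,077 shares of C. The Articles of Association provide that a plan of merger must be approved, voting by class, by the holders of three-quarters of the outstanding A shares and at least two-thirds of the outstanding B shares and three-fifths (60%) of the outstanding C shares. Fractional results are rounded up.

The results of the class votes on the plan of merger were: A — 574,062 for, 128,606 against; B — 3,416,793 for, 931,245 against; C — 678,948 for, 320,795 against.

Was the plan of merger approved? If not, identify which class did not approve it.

Not approved — the B shares did not give the required vote.

A: 3/4 of 765270 = 573952.50, rounded up to 573953; 573,953 required, 574,062 in favor — approved.
B: 2/3 of 5126862 = 3417908; 3,417,908 required, 3,416,793 in favor — not approved.
C: 3/5 of 1131077 = 678646.20, rounded up to 678647; 678,647 required, 678,948 in favor — approved.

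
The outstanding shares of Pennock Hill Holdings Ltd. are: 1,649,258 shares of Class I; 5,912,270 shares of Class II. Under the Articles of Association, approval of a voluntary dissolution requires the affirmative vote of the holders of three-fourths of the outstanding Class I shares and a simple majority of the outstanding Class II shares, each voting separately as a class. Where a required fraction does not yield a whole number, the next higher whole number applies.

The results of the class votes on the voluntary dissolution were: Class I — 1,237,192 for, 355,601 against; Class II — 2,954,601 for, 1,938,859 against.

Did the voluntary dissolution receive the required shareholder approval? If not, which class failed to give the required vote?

Not approved — the Class II shares did not give the required vote.

Class I: 3/4 of 1649258 = 1236943.50, rounded up to 1236944; 1,236,944 required, 1,237,192 in favor — approved.
Class II: a majority of 5912270 is 2956136; 2,956,136 required, 2,954,601 in favor — not approved.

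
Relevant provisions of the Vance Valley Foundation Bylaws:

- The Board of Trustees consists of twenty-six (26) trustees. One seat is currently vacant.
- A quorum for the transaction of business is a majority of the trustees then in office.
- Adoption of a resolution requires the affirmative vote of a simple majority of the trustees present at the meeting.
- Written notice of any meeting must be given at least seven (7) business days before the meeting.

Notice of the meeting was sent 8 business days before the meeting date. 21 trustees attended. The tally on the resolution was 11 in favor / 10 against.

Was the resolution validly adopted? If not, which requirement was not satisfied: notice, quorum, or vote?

Valid — all requirements satisfied.

Notice: 8 business days given; 7 required (8 ≥ 7). Satisfied.
Quorum: 21 present; quorum is 13. Satisfied.
Vote: the resolution requires a majority of the trustees present (21). A majority of 21 is 11, so 11 affirmative votes are needed; 11 voted in favor. Satisfied.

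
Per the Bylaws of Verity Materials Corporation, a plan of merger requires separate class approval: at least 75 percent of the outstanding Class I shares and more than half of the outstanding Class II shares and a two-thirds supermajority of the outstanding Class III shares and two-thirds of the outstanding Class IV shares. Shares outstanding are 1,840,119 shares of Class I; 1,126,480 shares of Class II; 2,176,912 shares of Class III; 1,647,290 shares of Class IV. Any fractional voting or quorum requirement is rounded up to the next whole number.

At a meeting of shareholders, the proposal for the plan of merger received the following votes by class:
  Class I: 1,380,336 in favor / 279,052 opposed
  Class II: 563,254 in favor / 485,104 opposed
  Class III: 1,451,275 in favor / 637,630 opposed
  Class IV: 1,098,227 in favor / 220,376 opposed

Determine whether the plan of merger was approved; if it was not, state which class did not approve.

Class I: 3/4 of 1840119 = 1380089.25, rounded up to 1380090; 1,380,090 required, 1,380,336 in favor — approved.
Class II: a majority of 1126480 is 563241; 563,241 required, 563,254 in favor — approved.
Class III: 2/3 of 2176912 = 1451274.67, rounded up to 1451275; 1,451,275 required, 1,451,275 in favor — approved.
Class IV: 2/3 of 1647290 = 1098193.33, rounded up to 1098194; 1,098,194 required, 1,098,227 in favor — approved.

Approved — every class gave the required vote.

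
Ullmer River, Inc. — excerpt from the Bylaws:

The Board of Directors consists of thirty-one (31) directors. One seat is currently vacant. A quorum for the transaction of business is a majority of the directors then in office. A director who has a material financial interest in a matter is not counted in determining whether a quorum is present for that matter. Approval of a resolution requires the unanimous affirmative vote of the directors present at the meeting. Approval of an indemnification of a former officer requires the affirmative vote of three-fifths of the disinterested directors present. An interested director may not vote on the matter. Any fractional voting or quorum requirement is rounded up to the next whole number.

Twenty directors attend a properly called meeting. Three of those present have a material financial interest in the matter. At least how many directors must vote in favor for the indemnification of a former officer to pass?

The indemnification of a former officer requires three-fifths of the disinterested directors present (20 − 3 = 17).
3/5 of 17 = 10.20, rounded up to 11.

11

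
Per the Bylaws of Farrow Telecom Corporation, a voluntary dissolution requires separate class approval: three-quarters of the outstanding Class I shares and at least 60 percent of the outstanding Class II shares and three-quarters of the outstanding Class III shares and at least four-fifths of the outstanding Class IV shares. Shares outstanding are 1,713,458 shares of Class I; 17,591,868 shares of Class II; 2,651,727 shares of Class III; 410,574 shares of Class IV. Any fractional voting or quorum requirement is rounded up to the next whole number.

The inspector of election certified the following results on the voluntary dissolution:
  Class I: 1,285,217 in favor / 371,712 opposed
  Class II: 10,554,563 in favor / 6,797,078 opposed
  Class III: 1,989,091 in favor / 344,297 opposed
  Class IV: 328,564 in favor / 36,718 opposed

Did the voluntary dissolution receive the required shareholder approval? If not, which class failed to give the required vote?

Not approved — the Class II shares did not give the required vote.

Class I: 3/4 of 1713458 = 1285093.50, rounded up to 1285094; 1,285,094 required, 1,285,217 in favor — approved.
Class II: 3/5 of 17591868 = 10555120.80, rounded up to 10555121; 10,555,121 required, 10,554,563 in favor — not approved.
Class III: 3/4 of 2651727 = 1988795.25, rounded up to 1988796; 1,988,796 required, 1,989,091 in favor — approved.
Class IV: 4/5 of 410574 = 328459.20, rounded up to 328460; 328,460 required, 328,564 in favor — approved.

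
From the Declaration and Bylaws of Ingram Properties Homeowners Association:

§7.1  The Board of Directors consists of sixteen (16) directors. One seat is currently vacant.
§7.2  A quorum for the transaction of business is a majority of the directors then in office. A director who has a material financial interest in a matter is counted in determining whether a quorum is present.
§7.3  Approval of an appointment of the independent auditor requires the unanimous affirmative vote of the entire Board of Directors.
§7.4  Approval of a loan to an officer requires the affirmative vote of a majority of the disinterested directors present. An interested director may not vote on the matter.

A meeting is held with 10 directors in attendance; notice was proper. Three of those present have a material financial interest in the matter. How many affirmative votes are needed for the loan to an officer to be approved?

4

The loan to an officer requires a majority of the disinterested directors present (10 − 3 = 7).
A majority of 7 is 4.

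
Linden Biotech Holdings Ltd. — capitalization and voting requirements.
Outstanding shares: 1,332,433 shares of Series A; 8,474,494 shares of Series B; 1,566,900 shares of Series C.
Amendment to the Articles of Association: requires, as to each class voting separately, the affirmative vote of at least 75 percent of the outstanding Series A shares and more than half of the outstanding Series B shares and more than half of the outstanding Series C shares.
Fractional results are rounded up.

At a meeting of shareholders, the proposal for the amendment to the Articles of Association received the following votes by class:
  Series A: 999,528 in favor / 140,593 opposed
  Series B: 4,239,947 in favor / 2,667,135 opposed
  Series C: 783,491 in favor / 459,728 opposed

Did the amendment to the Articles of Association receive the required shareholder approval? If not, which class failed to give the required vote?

Series A: 3/4 of 1332433 = 999324.75, rounded up to 999325; 999,325 required, 999,528 in favor — approved.
Series B: a majority of 8474494 is 4237248; 4,237,248 required, 4,239,947 in favor — approved.
Series C: a majority of 1566900 is 783451; 783,451 required, 783,491 in favor — approved.

Approved — every class gave the required vote.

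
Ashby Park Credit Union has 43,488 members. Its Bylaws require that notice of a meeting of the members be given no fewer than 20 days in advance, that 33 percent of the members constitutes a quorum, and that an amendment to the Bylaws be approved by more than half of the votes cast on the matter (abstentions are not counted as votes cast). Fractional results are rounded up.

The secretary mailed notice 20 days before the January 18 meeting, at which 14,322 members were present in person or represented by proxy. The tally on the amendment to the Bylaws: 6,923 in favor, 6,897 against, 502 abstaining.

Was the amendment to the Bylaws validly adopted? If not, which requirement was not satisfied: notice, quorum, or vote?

Notice: 20 days given; 20 required. Satisfied.
Quorum: 33% of 43,488 = 14,351.04, rounded up to 14,352; 14,322 present. Not satisfied.
Vote: requires a majority of the votes cast (14,322 − 502 abstaining = 13,820); a majority of 13820 is 6911, so 6,911 needed; 6,923 in favor. Satisfied.

Invalid — quorum requirement not satisfied.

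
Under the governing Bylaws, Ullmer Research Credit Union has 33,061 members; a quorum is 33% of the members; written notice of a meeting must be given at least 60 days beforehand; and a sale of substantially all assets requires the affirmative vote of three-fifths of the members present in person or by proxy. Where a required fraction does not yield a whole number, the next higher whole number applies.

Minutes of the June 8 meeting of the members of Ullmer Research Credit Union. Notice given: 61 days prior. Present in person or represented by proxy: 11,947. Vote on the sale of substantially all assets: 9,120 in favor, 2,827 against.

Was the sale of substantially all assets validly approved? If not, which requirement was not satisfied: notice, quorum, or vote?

Notice: 61 days given; 60 required. Satisfied.
Quorum: 33% of 33,061 = 10,910.13, rounded up to 10,911; 11,947 present. Satisfied.
Vote: requires three-fifths of those present (11,947); 3/5 of 11947 = 7168.20, rounded up to 7169, so 7,169 needed; 9,120 in favor. Satisfied.

Valid — all requirements satisfied.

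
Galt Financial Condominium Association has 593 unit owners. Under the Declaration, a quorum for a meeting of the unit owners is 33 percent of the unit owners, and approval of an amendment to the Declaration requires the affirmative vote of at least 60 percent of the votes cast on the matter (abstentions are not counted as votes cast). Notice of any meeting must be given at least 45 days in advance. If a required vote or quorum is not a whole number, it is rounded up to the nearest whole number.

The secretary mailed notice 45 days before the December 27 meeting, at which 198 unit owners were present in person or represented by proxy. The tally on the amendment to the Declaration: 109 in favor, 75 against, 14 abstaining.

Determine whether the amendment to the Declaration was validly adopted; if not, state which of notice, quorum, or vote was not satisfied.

Invalid — vote requirement not satisfied.

Notice: 45 days given; 45 required. Satisfied.
Quorum: 33% of 593 = 195.69, rounded up to 196; 198 present. Satisfied.
Vote: requires three-fifths of the votes cast (198 − 14 abstaining = 184); 3/5 of 184 = 110.40, rounded up to 111, so 111 needed; 109 in favor. Not satisfied.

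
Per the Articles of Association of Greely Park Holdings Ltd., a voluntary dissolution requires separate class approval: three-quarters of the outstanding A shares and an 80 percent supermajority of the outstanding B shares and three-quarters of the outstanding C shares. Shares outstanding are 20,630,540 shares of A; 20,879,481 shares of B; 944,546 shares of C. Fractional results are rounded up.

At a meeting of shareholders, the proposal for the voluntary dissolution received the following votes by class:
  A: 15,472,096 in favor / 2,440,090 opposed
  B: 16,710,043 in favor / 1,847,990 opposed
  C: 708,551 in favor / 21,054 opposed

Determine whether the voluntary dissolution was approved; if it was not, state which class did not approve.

Not approved — the A shares did not give the required vote.

A: 3/4 of 20630540 = 15472905; 15,472,905 required, 15,472,096 in favor — not approved.
B: 4/5 of 20879481 = 16703584.80, rounded up to 16703585; 16,703,585 required, 16,710,043 in favor — approved.
C: 3/4 of 944546 = 708409.50, rounded up to 708410; 708,410 required, 708,551 in favor — approved.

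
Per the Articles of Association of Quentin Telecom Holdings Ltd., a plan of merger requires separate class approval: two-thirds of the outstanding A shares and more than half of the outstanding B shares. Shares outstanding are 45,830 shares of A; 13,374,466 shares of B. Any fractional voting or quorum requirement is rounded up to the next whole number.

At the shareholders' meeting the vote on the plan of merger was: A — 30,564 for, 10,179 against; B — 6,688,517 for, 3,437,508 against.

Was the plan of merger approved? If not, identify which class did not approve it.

A: 2/3 of 45830 = 30553.33, rounded up to 30554; 30,554 required, 30,564 in favor — approved.
B: a majority of 13374466 is 6687234; 6,687,234 required, 6,688,517 in favor — approved.

Approved — every class gave the required vote.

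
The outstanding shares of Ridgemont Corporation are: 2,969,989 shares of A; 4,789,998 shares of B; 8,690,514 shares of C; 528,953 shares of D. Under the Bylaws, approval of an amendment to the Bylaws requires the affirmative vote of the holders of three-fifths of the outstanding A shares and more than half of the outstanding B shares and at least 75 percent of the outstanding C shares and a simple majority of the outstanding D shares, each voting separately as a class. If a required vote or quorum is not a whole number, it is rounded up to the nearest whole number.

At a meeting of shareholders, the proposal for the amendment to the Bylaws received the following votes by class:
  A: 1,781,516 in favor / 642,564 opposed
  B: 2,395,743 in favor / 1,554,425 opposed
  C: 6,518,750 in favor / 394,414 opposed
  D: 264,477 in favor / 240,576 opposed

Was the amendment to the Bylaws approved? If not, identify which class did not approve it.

Not approved — the A shares did not give the required vote.

A: 3/5 of 2969989 = 1781993.40, rounded up to 1781994; 1,781,994 required, 1,781,516 in favor — not approved.
B: a majority of 4789998 is 2395000; 2,395,000 required, 2,395,743 in favor — approved.
C: 3/4 of 8690514 = 6517885.50, rounded up to 6517886; 6,517,886 required, 6,518,750 in favor — approved.
D: a majority of 528953 is 264477; 264,477 required, 264,477 in favor — approved.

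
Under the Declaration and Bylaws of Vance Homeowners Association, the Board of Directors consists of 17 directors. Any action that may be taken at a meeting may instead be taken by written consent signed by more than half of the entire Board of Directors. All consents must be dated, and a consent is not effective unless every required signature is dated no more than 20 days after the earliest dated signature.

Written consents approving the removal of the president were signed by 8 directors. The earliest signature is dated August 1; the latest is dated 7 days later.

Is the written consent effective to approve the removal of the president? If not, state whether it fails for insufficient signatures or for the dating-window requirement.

Signatures required: more than half of 17 — a majority of 17 is 9, so 9 needed; 8 signed. Insufficient.
Dating window: the latest signature is 7 days after the earliest; the limit is 20 days. Within the window.

Not effective — insufficient signatures.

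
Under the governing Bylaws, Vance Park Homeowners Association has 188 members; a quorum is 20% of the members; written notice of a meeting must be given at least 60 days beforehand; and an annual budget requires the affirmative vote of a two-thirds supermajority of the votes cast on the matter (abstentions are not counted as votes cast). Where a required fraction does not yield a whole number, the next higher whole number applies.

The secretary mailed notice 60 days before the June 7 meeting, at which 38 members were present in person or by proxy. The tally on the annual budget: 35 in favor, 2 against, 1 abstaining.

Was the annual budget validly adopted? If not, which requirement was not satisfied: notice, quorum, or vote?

Notice: 60 days given; 60 required. Satisfied.
Quorum: 20% of 188 = 37.60, rounded up to 38; 38 present. Satisfied.
Vote: requires two-thirds of the votes cast (38 − 1 abstaining = 37); 2/3 of 37 = 24.67, rounded up to 25, so 25 needed; 35 in favor. Satisfied.

Valid — all requirements satisfied.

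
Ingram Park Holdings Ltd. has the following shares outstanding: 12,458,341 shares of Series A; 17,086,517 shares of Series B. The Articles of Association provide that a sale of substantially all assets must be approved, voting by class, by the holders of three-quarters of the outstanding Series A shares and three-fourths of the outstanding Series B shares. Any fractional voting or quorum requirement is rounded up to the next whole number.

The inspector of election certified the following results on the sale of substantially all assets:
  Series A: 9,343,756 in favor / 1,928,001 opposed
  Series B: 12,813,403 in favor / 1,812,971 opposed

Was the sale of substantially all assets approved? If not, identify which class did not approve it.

Not approved — the Series B shares did not give the required vote.

Series A: 3/4 of 12458341 = 9343755.75, rounded up to 9343756; 9,343,756 required, 9,343,756 in favor — approved.
Series B: 3/4 of 17086517 = 12814887.75, rounded up to 12814888; 12,814,888 required, 12,813,403 in favor — not approved.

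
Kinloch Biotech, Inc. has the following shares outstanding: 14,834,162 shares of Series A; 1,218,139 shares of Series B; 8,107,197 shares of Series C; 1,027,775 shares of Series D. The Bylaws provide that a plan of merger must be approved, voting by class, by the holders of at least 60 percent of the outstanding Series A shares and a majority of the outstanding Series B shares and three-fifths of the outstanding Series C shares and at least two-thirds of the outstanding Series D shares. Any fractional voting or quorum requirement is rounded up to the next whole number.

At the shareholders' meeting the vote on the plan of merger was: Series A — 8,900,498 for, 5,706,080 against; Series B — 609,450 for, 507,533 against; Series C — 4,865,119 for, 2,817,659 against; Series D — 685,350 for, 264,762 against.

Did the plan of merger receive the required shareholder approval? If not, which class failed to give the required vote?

Approved — every class gave the required vote.

Series A: 3/5 of 14834162 = 8900497.20, rounded up to 8900498; 8,900,498 required, 8,900,498 in favor — approved.
Series B: a majority of 1218139 is 609070; 609,070 required, 609,450 in favor — approved.
Series C: 3/5 of 8107197 = 4864318.20, rounded up to 4864319; 4,864,319 required, 4,865,119 in favor — approved.
Series D: 2/3 of 1027775 = 685183.33, rounded up to 685184; 685,184 required, 685,350 in favor — approved.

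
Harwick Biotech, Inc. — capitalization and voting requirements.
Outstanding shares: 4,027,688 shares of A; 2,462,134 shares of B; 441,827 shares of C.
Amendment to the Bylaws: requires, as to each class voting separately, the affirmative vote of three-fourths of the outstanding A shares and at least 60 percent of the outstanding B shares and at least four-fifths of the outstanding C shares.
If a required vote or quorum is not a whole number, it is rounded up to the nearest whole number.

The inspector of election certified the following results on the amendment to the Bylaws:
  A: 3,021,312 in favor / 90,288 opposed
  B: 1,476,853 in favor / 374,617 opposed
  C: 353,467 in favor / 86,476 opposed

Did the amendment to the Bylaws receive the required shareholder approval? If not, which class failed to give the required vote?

A: 3/4 of 4027688 = 3020766; 3,020,766 required, 3,021,312 in favor — approved.
B: 3/5 of 2462134 = 1477280.40, rounded up to 1477281; 1,477,281 required, 1,476,853 in favor — not approved.
C: 4/5 of 441827 = 353461.60, rounded up to 353462; 353,462 required, 353,467 in favor — approved.

Not approved — the B shares did not give the required vote.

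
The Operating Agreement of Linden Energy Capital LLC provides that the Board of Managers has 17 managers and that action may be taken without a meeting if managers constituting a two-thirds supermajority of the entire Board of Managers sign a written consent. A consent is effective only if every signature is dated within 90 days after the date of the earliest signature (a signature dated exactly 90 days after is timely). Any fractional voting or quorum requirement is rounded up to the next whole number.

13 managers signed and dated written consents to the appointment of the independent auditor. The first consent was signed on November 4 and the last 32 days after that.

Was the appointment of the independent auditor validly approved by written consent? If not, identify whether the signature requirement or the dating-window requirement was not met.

Signatures required: a two-thirds supermajority of 17 — 2/3 of 17 = 11.33, rounded up to 12, so 12 needed; 13 signed. Sufficient.
Dating window: the latest signature is 32 days after the earliest; the limit is 90 days. Within the window.

Effective — both the signature and dating-window requirements are satisfied.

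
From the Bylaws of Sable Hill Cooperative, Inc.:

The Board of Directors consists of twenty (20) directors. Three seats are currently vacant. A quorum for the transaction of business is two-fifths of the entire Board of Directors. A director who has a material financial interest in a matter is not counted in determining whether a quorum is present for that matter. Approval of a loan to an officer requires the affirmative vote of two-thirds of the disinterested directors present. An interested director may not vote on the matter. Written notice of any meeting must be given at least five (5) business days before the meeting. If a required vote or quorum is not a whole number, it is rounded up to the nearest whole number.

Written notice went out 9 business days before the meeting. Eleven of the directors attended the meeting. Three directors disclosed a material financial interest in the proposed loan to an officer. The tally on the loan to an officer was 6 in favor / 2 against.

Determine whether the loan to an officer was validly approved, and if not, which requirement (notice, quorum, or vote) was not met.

Valid — all requirements satisfied.

Notice: 9 business days given; 5 required (9 ≥ 5). Satisfied.
Quorum: 11 present, but the 3 interested directors do not count, leaving 8. Quorum is 8. Satisfied.
Vote: the loan to an officer requires two-thirds of the disinterested directors present (11 − 3 = 8). 2/3 of 8 = 5.33, rounded up to 6, so 6 affirmative votes are needed; 6 voted in favor. Satisfied.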